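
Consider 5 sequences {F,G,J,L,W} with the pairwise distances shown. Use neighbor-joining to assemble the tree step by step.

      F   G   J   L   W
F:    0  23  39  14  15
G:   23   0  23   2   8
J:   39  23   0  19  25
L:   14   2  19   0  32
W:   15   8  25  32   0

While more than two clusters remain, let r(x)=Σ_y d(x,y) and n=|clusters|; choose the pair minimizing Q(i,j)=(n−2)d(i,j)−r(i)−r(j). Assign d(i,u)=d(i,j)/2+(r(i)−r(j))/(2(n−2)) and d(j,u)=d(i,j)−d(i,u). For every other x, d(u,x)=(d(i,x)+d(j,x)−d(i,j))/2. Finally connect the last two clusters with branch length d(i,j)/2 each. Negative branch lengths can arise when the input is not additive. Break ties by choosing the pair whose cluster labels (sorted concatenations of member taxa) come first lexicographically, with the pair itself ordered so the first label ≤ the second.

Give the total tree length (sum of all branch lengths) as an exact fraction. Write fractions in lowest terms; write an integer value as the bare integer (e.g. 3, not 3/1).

357/8

step 1: merge (F,W) at d=15, Q=-126; branch lengths F→28/3, W→17/3; new cluster FW
  updated: d(FW,G)=8, d(FW,J)=49/2, d(FW,L)=31/2
step 2: merge (FW,J) at d=49/2, Q=-131/2; branch lengths FW→61/8, J→135/8; new cluster FJW
  updated: d(FJW,G)=13/4, d(FJW,L)=5
step 3: merge (FJW,G) at d=13/4, Q=-41/4; branch lengths FJW→25/8, G→1/8; new cluster FGJW
  updated: d(FGJW,L)=15/8
step 4: merge (FGJW,L) at d=15/8; branch lengths FGJW→15/16, L→15/16; new cluster FGJLW
final tree: ((((F:28/3,W:17/3):61/8,J:135/8):25/8,G:1/8):15/16,L:15/16)
total length: 357/8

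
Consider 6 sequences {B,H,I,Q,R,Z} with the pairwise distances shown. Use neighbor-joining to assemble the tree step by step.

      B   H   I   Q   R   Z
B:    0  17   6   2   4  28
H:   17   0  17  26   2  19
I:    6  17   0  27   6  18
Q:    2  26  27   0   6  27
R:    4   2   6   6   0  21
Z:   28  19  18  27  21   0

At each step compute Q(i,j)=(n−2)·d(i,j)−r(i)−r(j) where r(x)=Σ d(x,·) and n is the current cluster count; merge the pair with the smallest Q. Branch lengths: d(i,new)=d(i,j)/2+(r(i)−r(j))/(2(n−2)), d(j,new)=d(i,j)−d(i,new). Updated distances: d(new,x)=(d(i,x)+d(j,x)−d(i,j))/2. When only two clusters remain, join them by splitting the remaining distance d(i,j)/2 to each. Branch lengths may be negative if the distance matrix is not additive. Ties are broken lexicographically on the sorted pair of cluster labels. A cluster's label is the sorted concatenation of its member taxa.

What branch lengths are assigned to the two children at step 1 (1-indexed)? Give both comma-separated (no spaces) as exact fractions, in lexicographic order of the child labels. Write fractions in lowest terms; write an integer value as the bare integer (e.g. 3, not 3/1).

step 1: merge (B,Q) at d=2, Q=-137; branch lengths B→-23/8, Q→39/8; new cluster BQ
  updated: d(BQ,H)=41/2, d(BQ,I)=31/2, d(BQ,R)=4, d(BQ,Z)=53/2
step 2: merge (BQ,R) at d=4, Q=-175/2; branch lengths BQ→91/12, R→-43/12; new cluster BQR
  updated: d(BQR,H)=37/4, d(BQR,I)=35/4, d(BQR,Z)=87/4
step 3: merge (BQR,H) at d=37/4, Q=-133/2; branch lengths BQR→13/4, H→6; new cluster BHQR
  updated: d(BHQR,I)=33/4, d(BHQR,Z)=63/4
step 4: merge (BHQR,I) at d=33/4, Q=-42; branch lengths BHQR→3, I→21/4; new cluster BHIQR
  updated: d(BHIQR,Z)=51/4
step 5: merge (BHIQR,Z) at d=51/4; branch lengths BHIQR→51/8, Z→51/8; new cluster BHIQRZ
final tree: (((((B:-23/8,Q:39/8):91/12,R:-43/12):13/4,H:6):3,I:21/4):51/8,Z:51/8)
total length: 145/4

-23/8,39/8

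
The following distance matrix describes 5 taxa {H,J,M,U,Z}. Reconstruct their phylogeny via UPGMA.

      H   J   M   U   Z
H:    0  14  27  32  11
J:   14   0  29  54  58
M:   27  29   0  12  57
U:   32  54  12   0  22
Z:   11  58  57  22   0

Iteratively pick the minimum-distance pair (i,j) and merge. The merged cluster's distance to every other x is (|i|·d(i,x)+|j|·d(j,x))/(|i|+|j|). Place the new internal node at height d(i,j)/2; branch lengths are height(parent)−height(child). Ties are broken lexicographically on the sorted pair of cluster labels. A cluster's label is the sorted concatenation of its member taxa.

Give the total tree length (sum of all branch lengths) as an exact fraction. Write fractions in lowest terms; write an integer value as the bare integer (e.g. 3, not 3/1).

1. join H+Z (d=11) ⇒ HZ; edges |H|=11/2, |Z|=11/2
  updated: d(HZ,J)=36, d(HZ,M)=42, d(HZ,U)=27
2. join M+U (d=12) ⇒ MU; edges |M|=6, |U|=6
  updated: d(HZ,MU)=69/2, d(J,MU)=83/2
3. join HZ+MU (d=69/2) ⇒ HMUZ; edges |HZ|=47/4, |MU|=45/4
  updated: d(HMUZ,J)=155/4
4. join HMUZ+J (d=155/4) ⇒ HJMUZ; edges |HMUZ|=17/8, |J|=155/8
final tree: (((H:11/2,Z:11/2):47/4,(M:6,U:6):45/4):17/8,J:155/8)
total length: 135/2

135/2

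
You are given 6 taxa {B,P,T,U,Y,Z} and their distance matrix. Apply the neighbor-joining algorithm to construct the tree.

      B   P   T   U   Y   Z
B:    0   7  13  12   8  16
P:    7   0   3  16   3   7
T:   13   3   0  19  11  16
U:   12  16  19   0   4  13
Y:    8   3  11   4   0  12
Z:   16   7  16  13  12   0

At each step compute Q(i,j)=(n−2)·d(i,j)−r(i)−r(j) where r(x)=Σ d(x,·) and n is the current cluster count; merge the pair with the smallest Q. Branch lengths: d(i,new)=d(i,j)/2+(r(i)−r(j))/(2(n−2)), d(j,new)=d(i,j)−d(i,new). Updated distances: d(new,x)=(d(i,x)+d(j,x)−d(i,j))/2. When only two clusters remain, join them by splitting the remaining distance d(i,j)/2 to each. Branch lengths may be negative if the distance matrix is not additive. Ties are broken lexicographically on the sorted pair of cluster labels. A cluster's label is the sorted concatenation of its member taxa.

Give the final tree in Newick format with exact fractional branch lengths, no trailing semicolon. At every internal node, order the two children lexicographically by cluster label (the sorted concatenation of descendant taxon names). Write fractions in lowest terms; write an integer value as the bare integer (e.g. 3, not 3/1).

(((B:85/16,(U:55/12,Y:-7/12):43/16):31/16,(P:-7/4,T:19/4):43/16):117/32,Z:117/32)

step 1: merge (P,T) at d=3, Q=-86; branch lengths P→-7/4, T→19/4; new cluster PT
  updated: d(B,PT)=17/2, d(PT,U)=16, d(PT,Y)=11/2, d(PT,Z)=10
step 2: merge (U,Y) at d=4, Q=-125/2; branch lengths U→55/12, Y→-7/12; new cluster UY
  updated: d(B,UY)=8, d(PT,UY)=35/4, d(UY,Z)=21/2
step 3: merge (B,UY) at d=8, Q=-175/4; branch lengths B→85/16, UY→43/16; new cluster BUY
  updated: d(BUY,PT)=37/8, d(BUY,Z)=37/4
step 4: merge (BUY,PT) at d=37/8, Q=-191/8; branch lengths BUY→31/16, PT→43/16; new cluster BPTUY
  updated: d(BPTUY,Z)=117/16
step 5: merge (BPTUY,Z) at d=117/16; branch lengths BPTUY→117/32, Z→117/32; new cluster BPTUYZ
final tree: (((B:85/16,(U:55/12,Y:-7/12):43/16):31/16,(P:-7/4,T:19/4):43/16):117/32,Z:117/32)
total length: 431/16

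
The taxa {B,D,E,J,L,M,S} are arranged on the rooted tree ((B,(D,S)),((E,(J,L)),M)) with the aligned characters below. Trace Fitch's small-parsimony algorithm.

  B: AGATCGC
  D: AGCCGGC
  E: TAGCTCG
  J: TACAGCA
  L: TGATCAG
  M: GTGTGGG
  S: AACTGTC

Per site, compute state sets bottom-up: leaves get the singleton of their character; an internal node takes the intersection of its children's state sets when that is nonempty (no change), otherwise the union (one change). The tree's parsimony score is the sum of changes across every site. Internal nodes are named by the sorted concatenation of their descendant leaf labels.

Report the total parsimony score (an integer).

DS@0: {A} ∩ {A} = {A} (intersection, +0)
BDS@0: {A} ∩ {A} = {A} (intersection, +0)
JL@0: {T} ∩ {T} = {T} (intersection, +0)
EJL@0: {T} ∩ {T} = {T} (intersection, +0)
EJLM@0: {T} ∪ {G} = {G,T} (union, +1)
BDEJLMS@0: {A} ∪ {G,T} = {A,G,T} (union, +1)
DS@1: {G} ∪ {A} = {A,G} (union, +1)
BDS@1: {G} ∩ {A,G} = {G} (intersection, +0)
JL@1: {A} ∪ {G} = {A,G} (union, +1)
EJL@1: {A} ∩ {A,G} = {A} (intersection, +0)
EJLM@1: {A} ∪ {T} = {A,T} (union, +1)
BDEJLMS@1: {G} ∪ {A,T} = {A,G,T} (union, +1)
DS@2: {C} ∩ {C} = {C} (intersection, +0)
BDS@2: {A} ∪ {C} = {A,C} (union, +1)
JL@2: {C} ∪ {A} = {A,C} (union, +1)
EJL@2: {G} ∪ {A,C} = {A,C,G} (union, +1)
EJLM@2: {A,C,G} ∩ {G} = {G} (intersection, +0)
BDEJLMS@2: {A,C} ∪ {G} = {A,C,G} (union, +1)
DS@3: {C} ∪ {T} = {C,T} (union, +1)
BDS@3: {T} ∩ {C,T} = {T} (intersection, +0)
JL@3: {A} ∪ {T} = {A,T} (union, +1)
EJL@3: {C} ∪ {A,T} = {A,C,T} (union, +1)
EJLM@3: {A,C,T} ∩ {T} = {T} (intersection, +0)
BDEJLMS@3: {T} ∩ {T} = {T} (intersection, +0)
DS@4: {G} ∩ {G} = {G} (intersection, +0)
BDS@4: {C} ∪ {G} = {C,G} (union, +1)
JL@4: {G} ∪ {C} = {C,G} (union, +1)
EJL@4: {T} ∪ {C,G} = {C,G,T} (union, +1)
EJLM@4: {C,G,T} ∩ {G} = {G} (intersection, +0)
BDEJLMS@4: {C,G} ∩ {G} = {G} (intersection, +0)
DS@5: {G} ∪ {T} = {G,T} (union, +1)
BDS@5: {G} ∩ {G,T} = {G} (intersection, +0)
JL@5: {C} ∪ {A} = {A,C} (union, +1)
EJL@5: {C} ∩ {A,C} = {C} (intersection, +0)
EJLM@5: {C} ∪ {G} = {C,G} (union, +1)
BDEJLMS@5: {G} ∩ {C,G} = {G} (intersection, +0)
DS@6: {C} ∩ {C} = {C} (intersection, +0)
BDS@6: {C} ∩ {C} = {C} (intersection, +0)
JL@6: {A} ∪ {G} = {A,G} (union, +1)
EJL@6: {G} ∩ {A,G} = {G} (intersection, +0)
EJLM@6: {G} ∩ {G} = {G} (intersection, +0)
BDEJLMS@6: {C} ∪ {G} = {C,G} (union, +1)
per-site changes: [2, 4, 4, 3, 3, 3, 2]; total = 21

21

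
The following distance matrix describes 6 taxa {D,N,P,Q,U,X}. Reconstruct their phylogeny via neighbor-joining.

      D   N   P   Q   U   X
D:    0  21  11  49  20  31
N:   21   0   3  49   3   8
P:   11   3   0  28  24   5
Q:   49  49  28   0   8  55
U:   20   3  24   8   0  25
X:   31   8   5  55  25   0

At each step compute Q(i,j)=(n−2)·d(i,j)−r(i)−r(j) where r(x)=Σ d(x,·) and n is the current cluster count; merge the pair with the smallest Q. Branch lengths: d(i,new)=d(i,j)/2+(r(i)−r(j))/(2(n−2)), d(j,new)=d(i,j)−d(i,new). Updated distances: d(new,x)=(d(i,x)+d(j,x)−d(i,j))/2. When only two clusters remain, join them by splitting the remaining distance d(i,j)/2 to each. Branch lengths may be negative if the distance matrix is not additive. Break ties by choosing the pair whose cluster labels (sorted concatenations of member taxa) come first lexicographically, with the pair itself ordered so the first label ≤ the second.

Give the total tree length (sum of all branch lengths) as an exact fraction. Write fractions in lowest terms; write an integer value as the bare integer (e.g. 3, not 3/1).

205/4

1. join Q+U (d=8, Q=-237) ⇒ QU; edges |Q|=141/8, |U|=-77/8
  updated: d(D,QU)=61/2, d(N,QU)=22, d(P,QU)=22, d(QU,X)=36
2. join D+QU (d=61/2, Q=-225/2) ⇒ DQU; edges |D|=149/12, |QU|=217/12
  updated: d(DQU,N)=25/4, d(DQU,P)=5/4, d(DQU,X)=73/4
3. join DQU+P (d=5/4, Q=-65/2) ⇒ DPQU; edges |DQU|=19/4, |P|=-7/2
  updated: d(DPQU,N)=4, d(DPQU,X)=11
4. join DPQU+N (d=4, Q=-23) ⇒ DNPQU; edges |DPQU|=7/2, |N|=1/2
  updated: d(DNPQU,X)=15/2
5. join DNPQU+X (d=15/2) ⇒ DNPQUX; edges |DNPQU|=15/4, |X|=15/4
final tree: ((((D:149/12,(Q:141/8,U:-77/8):217/12):19/4,P:-7/2):7/2,N:1/2):15/4,X:15/4)
total length: 205/4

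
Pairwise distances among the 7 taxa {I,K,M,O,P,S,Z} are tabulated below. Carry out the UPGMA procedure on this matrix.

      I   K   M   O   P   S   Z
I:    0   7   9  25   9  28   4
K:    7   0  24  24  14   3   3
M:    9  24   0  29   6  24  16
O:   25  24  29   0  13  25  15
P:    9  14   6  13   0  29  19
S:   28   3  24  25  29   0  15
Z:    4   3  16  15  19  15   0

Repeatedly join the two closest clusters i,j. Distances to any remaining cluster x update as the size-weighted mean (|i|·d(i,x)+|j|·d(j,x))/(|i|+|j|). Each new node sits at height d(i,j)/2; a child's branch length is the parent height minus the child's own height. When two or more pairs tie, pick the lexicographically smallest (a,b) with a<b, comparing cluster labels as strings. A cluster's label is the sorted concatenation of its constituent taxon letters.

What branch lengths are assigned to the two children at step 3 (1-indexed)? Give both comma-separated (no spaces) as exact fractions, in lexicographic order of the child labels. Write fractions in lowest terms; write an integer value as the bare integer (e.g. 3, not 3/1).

3,3

1. join K+S (d=3) ⇒ KS; edges |K|=3/2, |S|=3/2
  updated: d(I,KS)=35/2, d(KS,M)=24, d(KS,O)=49/2, d(KS,P)=43/2, d(KS,Z)=9
2. join I+Z (d=4) ⇒ IZ; edges |I|=2, |Z|=2
  updated: d(IZ,KS)=53/4, d(IZ,M)=25/2, d(IZ,O)=20, d(IZ,P)=14
3. join M+P (d=6) ⇒ MP; edges |M|=3, |P|=3
  updated: d(IZ,MP)=53/4, d(KS,MP)=91/4, d(MP,O)=21
4. join IZ+KS (d=53/4) ⇒ IKSZ; edges |IZ|=37/8, |KS|=41/8
  updated: d(IKSZ,MP)=18, d(IKSZ,O)=89/4
5. join IKSZ+MP (d=18) ⇒ IKMPSZ; edges |IKSZ|=19/8, |MP|=6
  updated: d(IKMPSZ,O)=131/6
6. join IKMPSZ+O (d=131/6) ⇒ IKMOPSZ; edges |IKMPSZ|=23/12, |O|=131/12
final tree: ((((I:2,Z:2):37/8,(K:3/2,S:3/2):41/8):19/8,(M:3,P:3):6):23/12,O:131/12)
total length: 1055/24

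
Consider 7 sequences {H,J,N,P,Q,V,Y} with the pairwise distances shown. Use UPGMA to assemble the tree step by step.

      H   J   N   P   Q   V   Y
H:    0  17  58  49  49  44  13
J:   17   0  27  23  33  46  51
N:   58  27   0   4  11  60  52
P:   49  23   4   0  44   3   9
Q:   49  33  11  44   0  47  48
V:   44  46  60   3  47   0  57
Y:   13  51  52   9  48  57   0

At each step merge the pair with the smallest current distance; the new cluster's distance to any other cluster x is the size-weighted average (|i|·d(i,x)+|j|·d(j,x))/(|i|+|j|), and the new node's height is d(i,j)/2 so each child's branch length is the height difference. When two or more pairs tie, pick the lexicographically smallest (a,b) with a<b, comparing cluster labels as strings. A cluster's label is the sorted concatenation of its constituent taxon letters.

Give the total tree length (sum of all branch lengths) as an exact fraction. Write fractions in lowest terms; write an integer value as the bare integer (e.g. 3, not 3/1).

iteration 1: select P,V (d=3); attach at lengths (3/2, 3/2); label the merged cluster PV
  updated: d(H,PV)=93/2, d(J,PV)=69/2, d(N,PV)=32, d(PV,Q)=91/2, d(PV,Y)=33
iteration 2: select N,Q (d=11); attach at lengths (11/2, 11/2); label the merged cluster NQ
  updated: d(H,NQ)=107/2, d(J,NQ)=30, d(NQ,PV)=155/4, d(NQ,Y)=50
iteration 3: select H,Y (d=13); attach at lengths (13/2, 13/2); label the merged cluster HY
  updated: d(HY,J)=34, d(HY,NQ)=207/4, d(HY,PV)=159/4
iteration 4: select J,NQ (d=30); attach at lengths (15, 19/2); label the merged cluster JNQ
  updated: d(HY,JNQ)=275/6, d(JNQ,PV)=112/3
iteration 5: select JNQ,PV (d=112/3); attach at lengths (11/3, 103/6); label the merged cluster JNPQV
  updated: d(HY,JNPQV)=217/5
iteration 6: select HY,JNPQV (d=217/5); attach at lengths (76/5, 91/30); label the merged cluster HJNPQVY
final tree: ((H:13/2,Y:13/2):76/5,((J:15,(N:11/2,Q:11/2):19/2):11/3,(P:3/2,V:3/2):103/6):91/30)
total length: 2717/30

2717/30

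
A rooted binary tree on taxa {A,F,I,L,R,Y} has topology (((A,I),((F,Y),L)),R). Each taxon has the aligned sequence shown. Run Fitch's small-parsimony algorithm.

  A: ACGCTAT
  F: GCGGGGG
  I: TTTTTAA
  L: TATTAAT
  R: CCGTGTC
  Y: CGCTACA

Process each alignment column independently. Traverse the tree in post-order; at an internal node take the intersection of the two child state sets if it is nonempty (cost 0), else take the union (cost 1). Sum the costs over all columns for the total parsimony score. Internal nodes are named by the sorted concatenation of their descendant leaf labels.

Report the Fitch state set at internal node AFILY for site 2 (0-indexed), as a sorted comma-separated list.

AI@0: {A} ∪ {T} = {A,T} (union, +1)
FY@0: {G} ∪ {C} = {C,G} (union, +1)
FLY@0: {C,G} ∪ {T} = {C,G,T} (union, +1)
AFILY@0: {A,T} ∩ {C,G,T} = {T} (intersection, +0)
AFILRY@0: {T} ∪ {C} = {C,T} (union, +1)
AI@1: {C} ∪ {T} = {C,T} (union, +1)
FY@1: {C} ∪ {G} = {C,G} (union, +1)
FLY@1: {C,G} ∪ {A} = {A,C,G} (union, +1)
AFILY@1: {C,T} ∩ {A,C,G} = {C} (intersection, +0)
AFILRY@1: {C} ∩ {C} = {C} (intersection, +0)
AI@2: {G} ∪ {T} = {G,T} (union, +1)
FY@2: {G} ∪ {C} = {C,G} (union, +1)
FLY@2: {C,G} ∪ {T} = {C,G,T} (union, +1)
AFILY@2: {G,T} ∩ {C,G,T} = {G,T} (intersection, +0)
AFILRY@2: {G,T} ∩ {G} = {G} (intersection, +0)
AI@3: {C} ∪ {T} = {C,T} (union, +1)
FY@3: {G} ∪ {T} = {G,T} (union, +1)
FLY@3: {G,T} ∩ {T} = {T} (intersection, +0)
AFILY@3: {C,T} ∩ {T} = {T} (intersection, +0)
AFILRY@3: {T} ∩ {T} = {T} (intersection, +0)
AI@4: {T} ∩ {T} = {T} (intersection, +0)
FY@4: {G} ∪ {A} = {A,G} (union, +1)
FLY@4: {A,G} ∩ {A} = {A} (intersection, +0)
AFILY@4: {T} ∪ {A} = {A,T} (union, +1)
AFILRY@4: {A,T} ∪ {G} = {A,G,T} (union, +1)
AI@5: {A} ∩ {A} = {A} (intersection, +0)
FY@5: {G} ∪ {C} = {C,G} (union, +1)
FLY@5: {C,G} ∪ {A} = {A,C,G} (union, +1)
AFILY@5: {A} ∩ {A,C,G} = {A} (intersection, +0)
AFILRY@5: {A} ∪ {T} = {A,T} (union, +1)
AI@6: {T} ∪ {A} = {A,T} (union, +1)
FY@6: {G} ∪ {A} = {A,G} (union, +1)
FLY@6: {A,G} ∪ {T} = {A,G,T} (union, +1)
AFILY@6: {A,T} ∩ {A,G,T} = {A,T} (intersection, +0)
AFILRY@6: {A,T} ∪ {C} = {A,C,T} (union, +1)
per-site changes: [4, 3, 3, 2, 3, 3, 4]; total = 22

G,T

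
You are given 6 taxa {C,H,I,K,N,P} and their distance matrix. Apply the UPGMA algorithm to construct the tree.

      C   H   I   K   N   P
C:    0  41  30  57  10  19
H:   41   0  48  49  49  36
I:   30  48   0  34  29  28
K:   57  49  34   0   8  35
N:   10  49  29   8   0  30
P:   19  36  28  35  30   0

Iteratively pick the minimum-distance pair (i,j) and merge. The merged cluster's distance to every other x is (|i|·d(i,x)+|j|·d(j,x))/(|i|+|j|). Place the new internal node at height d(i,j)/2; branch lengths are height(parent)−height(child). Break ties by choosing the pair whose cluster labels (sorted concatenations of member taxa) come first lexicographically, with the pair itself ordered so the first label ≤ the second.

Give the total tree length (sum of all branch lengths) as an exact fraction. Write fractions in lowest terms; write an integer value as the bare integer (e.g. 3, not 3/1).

iteration 1: select K,N (d=8); attach at lengths (4, 4); label the merged cluster KN
  updated: d(C,KN)=67/2, d(H,KN)=49, d(I,KN)=63/2, d(KN,P)=65/2
iteration 2: select C,P (d=19); attach at lengths (19/2, 19/2); label the merged cluster CP
  updated: d(CP,H)=77/2, d(CP,I)=29, d(CP,KN)=33
iteration 3: select CP,I (d=29); attach at lengths (5, 29/2); label the merged cluster CIP
  updated: d(CIP,H)=125/3, d(CIP,KN)=65/2
iteration 4: select CIP,KN (d=65/2); attach at lengths (7/4, 49/4); label the merged cluster CIKNP
  updated: d(CIKNP,H)=223/5
iteration 5: select CIKNP,H (d=223/5); attach at lengths (121/20, 223/10); label the merged cluster CHIKNP
final tree: ((((C:19/2,P:19/2):5,I:29/2):7/4,(K:4,N:4):49/4):121/20,H:223/10)
total length: 1777/20

1777/20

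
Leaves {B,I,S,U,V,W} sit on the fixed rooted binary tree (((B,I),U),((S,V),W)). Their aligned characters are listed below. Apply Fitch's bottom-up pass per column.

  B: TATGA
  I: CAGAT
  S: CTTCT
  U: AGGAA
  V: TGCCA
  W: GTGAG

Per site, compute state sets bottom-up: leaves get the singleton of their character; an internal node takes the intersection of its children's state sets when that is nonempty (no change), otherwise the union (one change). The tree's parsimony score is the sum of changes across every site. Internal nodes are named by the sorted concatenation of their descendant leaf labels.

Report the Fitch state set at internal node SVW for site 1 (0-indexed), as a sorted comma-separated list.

[col 0] BI: children B:{T}, I:{C} ∪→ {C,T}; cost 1
[col 0] BIU: children BI:{C,T}, U:{A} ∪→ {A,C,T}; cost 1
[col 0] SV: children S:{C}, V:{T} ∪→ {C,T}; cost 1
[col 0] SVW: children SV:{C,T}, W:{G} ∪→ {C,G,T}; cost 1
[col 0] BISUVW: children BIU:{A,C,T}, SVW:{C,G,T} ∩→ {C,T}; cost 0
[col 1] BI: children B:{A}, I:{A} ∩→ {A}; cost 0
[col 1] BIU: children BI:{A}, U:{G} ∪→ {A,G}; cost 1
[col 1] SV: children S:{T}, V:{G} ∪→ {G,T}; cost 1
[col 1] SVW: children SV:{G,T}, W:{T} ∩→ {T}; cost 0
[col 1] BISUVW: children BIU:{A,G}, SVW:{T} ∪→ {A,G,T}; cost 1
[col 2] BI: children B:{T}, I:{G} ∪→ {G,T}; cost 1
[col 2] BIU: children BI:{G,T}, U:{G} ∩→ {G}; cost 0
[col 2] SV: children S:{T}, V:{C} ∪→ {C,T}; cost 1
[col 2] SVW: children SV:{C,T}, W:{G} ∪→ {C,G,T}; cost 1
[col 2] BISUVW: children BIU:{G}, SVW:{C,G,T} ∩→ {G}; cost 0
[col 3] BI: children B:{G}, I:{A} ∪→ {A,G}; cost 1
[col 3] BIU: children BI:{A,G}, U:{A} ∩→ {A}; cost 0
[col 3] SV: children S:{C}, V:{C} ∩→ {C}; cost 0
[col 3] SVW: children SV:{C}, W:{A} ∪→ {A,C}; cost 1
[col 3] BISUVW: children BIU:{A}, SVW:{A,C} ∩→ {A}; cost 0
[col 4] BI: children B:{A}, I:{T} ∪→ {A,T}; cost 1
[col 4] BIU: children BI:{A,T}, U:{A} ∩→ {A}; cost 0
[col 4] SV: children S:{T}, V:{A} ∪→ {A,T}; cost 1
[col 4] SVW: children SV:{A,T}, W:{G} ∪→ {A,G,T}; cost 1
[col 4] BISUVW: children BIU:{A}, SVW:{A,G,T} ∩→ {A}; cost 0
per-site changes: [4, 3, 3, 2, 3]; total = 15

T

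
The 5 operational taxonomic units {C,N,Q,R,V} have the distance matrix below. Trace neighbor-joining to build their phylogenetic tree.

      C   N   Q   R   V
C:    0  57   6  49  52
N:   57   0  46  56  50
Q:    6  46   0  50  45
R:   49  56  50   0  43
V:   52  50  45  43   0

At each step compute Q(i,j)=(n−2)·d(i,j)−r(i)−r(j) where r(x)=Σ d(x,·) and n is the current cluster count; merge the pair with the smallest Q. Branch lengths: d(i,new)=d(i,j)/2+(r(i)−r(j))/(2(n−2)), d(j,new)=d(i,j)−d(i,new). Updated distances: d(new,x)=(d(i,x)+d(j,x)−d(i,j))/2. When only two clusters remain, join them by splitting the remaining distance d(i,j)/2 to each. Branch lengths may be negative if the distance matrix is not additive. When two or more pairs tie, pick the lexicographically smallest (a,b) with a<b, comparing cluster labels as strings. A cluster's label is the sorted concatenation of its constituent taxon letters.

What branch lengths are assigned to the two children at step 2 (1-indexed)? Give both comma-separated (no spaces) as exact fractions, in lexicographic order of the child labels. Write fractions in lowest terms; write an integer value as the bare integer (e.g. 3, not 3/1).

83/4,111/4

step 1: merge (C,Q) at d=6, Q=-293; branch lengths C→35/6, Q→1/6; new cluster CQ
  updated: d(CQ,N)=97/2, d(CQ,R)=93/2, d(CQ,V)=91/2
step 2: merge (CQ,N) at d=97/2, Q=-198; branch lengths CQ→83/4, N→111/4; new cluster CNQ
  updated: d(CNQ,R)=27, d(CNQ,V)=47/2
step 3: merge (CNQ,R) at d=27, Q=-187/2; branch lengths CNQ→15/4, R→93/4; new cluster CNQR
  updated: d(CNQR,V)=79/4
step 4: merge (CNQR,V) at d=79/4; branch lengths CNQR→79/8, V→79/8; new cluster CNQRV
final tree: ((((C:35/6,Q:1/6):83/4,N:111/4):15/4,R:93/4):79/8,V:79/8)
total length: 405/4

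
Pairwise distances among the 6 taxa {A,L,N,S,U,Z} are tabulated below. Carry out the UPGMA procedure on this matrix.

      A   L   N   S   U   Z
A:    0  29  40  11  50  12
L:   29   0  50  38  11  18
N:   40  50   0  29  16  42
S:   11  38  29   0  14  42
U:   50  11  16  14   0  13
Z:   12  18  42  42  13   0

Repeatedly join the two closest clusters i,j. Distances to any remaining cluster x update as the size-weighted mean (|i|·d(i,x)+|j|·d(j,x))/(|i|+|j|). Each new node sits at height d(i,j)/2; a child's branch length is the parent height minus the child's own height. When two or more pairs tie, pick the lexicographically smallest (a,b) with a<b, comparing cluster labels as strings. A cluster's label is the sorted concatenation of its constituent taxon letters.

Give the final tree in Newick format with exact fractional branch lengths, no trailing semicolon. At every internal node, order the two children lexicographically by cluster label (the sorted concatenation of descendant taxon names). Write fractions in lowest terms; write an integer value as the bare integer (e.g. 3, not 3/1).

(((A:11/2,S:11/2):119/12,((L:11/2,U:11/2):9/4,Z:31/4):23/3):137/60,N:177/10)

iteration 1: select A,S (d=11); attach at lengths (11/2, 11/2); label the merged cluster AS
  updated: d(AS,L)=67/2, d(AS,N)=69/2, d(AS,U)=32, d(AS,Z)=27
iteration 2: select L,U (d=11); attach at lengths (11/2, 11/2); label the merged cluster LU
  updated: d(AS,LU)=131/4, d(LU,N)=33, d(LU,Z)=31/2
iteration 3: select LU,Z (d=31/2); attach at lengths (9/4, 31/4); label the merged cluster LUZ
  updated: d(AS,LUZ)=185/6, d(LUZ,N)=36
iteration 4: select AS,LUZ (d=185/6); attach at lengths (119/12, 23/3); label the merged cluster ALSUZ
  updated: d(ALSUZ,N)=177/5
iteration 5: select ALSUZ,N (d=177/5); attach at lengths (137/60, 177/10); label the merged cluster ALNSUZ
final tree: (((A:11/2,S:11/2):119/12,((L:11/2,U:11/2):9/4,Z:31/4):23/3):137/60,N:177/10)
total length: 2087/30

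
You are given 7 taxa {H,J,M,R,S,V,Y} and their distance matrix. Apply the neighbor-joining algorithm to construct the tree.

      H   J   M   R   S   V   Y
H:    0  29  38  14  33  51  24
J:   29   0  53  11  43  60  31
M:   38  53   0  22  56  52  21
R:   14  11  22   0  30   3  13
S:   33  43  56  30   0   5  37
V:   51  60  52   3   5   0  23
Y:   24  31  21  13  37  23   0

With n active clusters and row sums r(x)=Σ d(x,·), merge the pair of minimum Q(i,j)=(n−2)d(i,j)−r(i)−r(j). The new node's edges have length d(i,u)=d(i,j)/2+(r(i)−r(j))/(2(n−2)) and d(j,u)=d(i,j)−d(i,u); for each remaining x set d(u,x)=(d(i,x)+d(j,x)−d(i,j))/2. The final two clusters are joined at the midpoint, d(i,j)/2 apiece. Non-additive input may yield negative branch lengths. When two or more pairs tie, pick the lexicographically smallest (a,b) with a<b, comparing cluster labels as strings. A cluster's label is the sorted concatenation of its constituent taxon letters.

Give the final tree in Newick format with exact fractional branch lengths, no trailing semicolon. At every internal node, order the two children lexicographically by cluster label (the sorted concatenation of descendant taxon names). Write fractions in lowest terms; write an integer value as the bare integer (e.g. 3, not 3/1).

((((H:139/12,J:209/12):59/16,(M:153/8,Y:15/8):125/16):51/16,R:-103/16):327/32,(S:7/2,V:3/2):327/32)

iteration 1: select S,V (d=5, Q=-373); attach at lengths (7/2, 3/2); label the merged cluster SV
  updated: d(H,SV)=79/2, d(J,SV)=49, d(M,SV)=103/2, d(R,SV)=14, d(SV,Y)=55/2
iteration 2: select M,Y (d=21, Q=-218); attach at lengths (153/8, 15/8); label the merged cluster MY
  updated: d(H,MY)=41/2, d(J,MY)=63/2, d(MY,R)=7, d(MY,SV)=29
iteration 3: select H,J (d=29, Q=-273/2); attach at lengths (139/12, 209/12); label the merged cluster HJ
  updated: d(HJ,MY)=23/2, d(HJ,R)=-2, d(HJ,SV)=119/4
iteration 4: select HJ,MY (d=23/2, Q=-255/4); attach at lengths (59/16, 125/16); label the merged cluster HJMY
  updated: d(HJMY,R)=-13/4, d(HJMY,SV)=189/8
iteration 5: select HJMY,R (d=-13/4, Q=-275/8); attach at lengths (51/16, -103/16); label the merged cluster HJMRY
  updated: d(HJMRY,SV)=327/16
iteration 6: select HJMRY,SV (d=327/16); attach at lengths (327/32, 327/32); label the merged cluster HJMRSVY
final tree: ((((H:139/12,J:209/12):59/16,(M:153/8,Y:15/8):125/16):51/16,R:-103/16):327/32,(S:7/2,V:3/2):327/32)
total length: 1339/16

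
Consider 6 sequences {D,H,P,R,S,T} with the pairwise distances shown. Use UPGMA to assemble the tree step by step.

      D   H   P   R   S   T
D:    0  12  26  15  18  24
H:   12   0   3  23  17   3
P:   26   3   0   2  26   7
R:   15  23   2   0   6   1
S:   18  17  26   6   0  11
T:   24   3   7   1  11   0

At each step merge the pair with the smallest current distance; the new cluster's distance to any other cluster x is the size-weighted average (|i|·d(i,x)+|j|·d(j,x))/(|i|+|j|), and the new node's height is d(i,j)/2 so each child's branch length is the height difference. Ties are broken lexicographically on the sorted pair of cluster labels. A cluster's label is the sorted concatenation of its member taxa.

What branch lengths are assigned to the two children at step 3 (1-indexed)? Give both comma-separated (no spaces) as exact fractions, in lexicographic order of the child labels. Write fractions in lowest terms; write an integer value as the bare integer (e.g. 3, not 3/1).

step 1: merge (R,T) at d=1; branch lengths R→1/2, T→1/2; new cluster RT
  updated: d(D,RT)=39/2, d(H,RT)=13, d(P,RT)=9/2, d(RT,S)=17/2
step 2: merge (H,P) at d=3; branch lengths H→3/2, P→3/2; new cluster HP
  updated: d(D,HP)=19, d(HP,RT)=35/4, d(HP,S)=43/2
step 3: merge (RT,S) at d=17/2; branch lengths RT→15/4, S→17/4; new cluster RST
  updated: d(D,RST)=19, d(HP,RST)=13
step 4: merge (HP,RST) at d=13; branch lengths HP→5, RST→9/4; new cluster HPRST
  updated: d(D,HPRST)=19
step 5: merge (D,HPRST) at d=19; branch lengths D→19/2, HPRST→3; new cluster DHPRST
final tree: (D:19/2,((H:3/2,P:3/2):5,((R:1/2,T:1/2):15/4,S:17/4):9/4):3)
total length: 127/4

15/4,17/4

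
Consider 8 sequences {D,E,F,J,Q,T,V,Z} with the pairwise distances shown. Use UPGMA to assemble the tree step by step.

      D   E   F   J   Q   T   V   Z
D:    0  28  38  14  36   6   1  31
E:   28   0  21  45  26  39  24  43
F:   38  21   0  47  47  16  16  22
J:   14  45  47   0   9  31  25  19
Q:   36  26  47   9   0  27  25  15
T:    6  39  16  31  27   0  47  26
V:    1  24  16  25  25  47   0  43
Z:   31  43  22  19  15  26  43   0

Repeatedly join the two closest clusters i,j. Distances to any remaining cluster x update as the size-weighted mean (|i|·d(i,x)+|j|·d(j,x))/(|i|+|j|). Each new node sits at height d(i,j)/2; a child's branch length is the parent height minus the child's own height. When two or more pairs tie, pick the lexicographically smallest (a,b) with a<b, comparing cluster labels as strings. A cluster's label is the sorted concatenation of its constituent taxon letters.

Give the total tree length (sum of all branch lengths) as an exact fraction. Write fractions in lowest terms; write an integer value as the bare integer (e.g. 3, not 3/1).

1619/20

iteration 1: select D,V (d=1); attach at lengths (1/2, 1/2); label the merged cluster DV
  updated: d(DV,E)=26, d(DV,F)=27, d(DV,J)=39/2, d(DV,Q)=61/2, d(DV,T)=53/2, d(DV,Z)=37
iteration 2: select J,Q (d=9); attach at lengths (9/2, 9/2); label the merged cluster JQ
  updated: d(DV,JQ)=25, d(E,JQ)=71/2, d(F,JQ)=47, d(JQ,T)=29, d(JQ,Z)=17
iteration 3: select F,T (d=16); attach at lengths (8, 8); label the merged cluster FT
  updated: d(DV,FT)=107/4, d(E,FT)=30, d(FT,JQ)=38, d(FT,Z)=24
iteration 4: select JQ,Z (d=17); attach at lengths (4, 17/2); label the merged cluster JQZ
  updated: d(DV,JQZ)=29, d(E,JQZ)=38, d(FT,JQZ)=100/3
iteration 5: select DV,E (d=26); attach at lengths (25/2, 13); label the merged cluster DEV
  updated: d(DEV,FT)=167/6, d(DEV,JQZ)=32
iteration 6: select DEV,FT (d=167/6); attach at lengths (11/12, 71/12); label the merged cluster DEFTV
  updated: d(DEFTV,JQZ)=488/15
iteration 7: select DEFTV,JQZ (d=488/15); attach at lengths (47/20, 233/30); label the merged cluster DEFJQTVZ
final tree: ((((D:1/2,V:1/2):25/2,E:13):11/12,(F:8,T:8):71/12):47/20,((J:9/2,Q:9/2):4,Z:17/2):233/30)
total length: 1619/20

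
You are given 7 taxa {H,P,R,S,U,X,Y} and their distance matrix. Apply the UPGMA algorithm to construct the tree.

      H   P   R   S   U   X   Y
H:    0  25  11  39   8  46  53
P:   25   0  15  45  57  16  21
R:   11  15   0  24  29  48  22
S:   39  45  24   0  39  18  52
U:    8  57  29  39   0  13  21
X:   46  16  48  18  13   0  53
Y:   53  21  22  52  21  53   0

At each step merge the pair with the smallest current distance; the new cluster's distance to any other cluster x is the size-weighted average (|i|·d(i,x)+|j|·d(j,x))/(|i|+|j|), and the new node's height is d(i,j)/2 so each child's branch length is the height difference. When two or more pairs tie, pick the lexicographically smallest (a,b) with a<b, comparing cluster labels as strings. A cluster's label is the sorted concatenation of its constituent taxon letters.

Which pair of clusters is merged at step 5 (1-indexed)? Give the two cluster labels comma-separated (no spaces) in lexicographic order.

HU,PRY

1. join H+U (d=8) ⇒ HU; edges |H|=4, |U|=4
  updated: d(HU,P)=41, d(HU,R)=20, d(HU,S)=39, d(HU,X)=59/2, d(HU,Y)=37
2. join P+R (d=15) ⇒ PR; edges |P|=15/2, |R|=15/2
  updated: d(HU,PR)=61/2, d(PR,S)=69/2, d(PR,X)=32, d(PR,Y)=43/2
3. join S+X (d=18) ⇒ SX; edges |S|=9, |X|=9
  updated: d(HU,SX)=137/4, d(PR,SX)=133/4, d(SX,Y)=105/2
4. join PR+Y (d=43/2) ⇒ PRY; edges |PR|=13/4, |Y|=43/4
  updated: d(HU,PRY)=98/3, d(PRY,SX)=119/3
5. join HU+PRY (d=98/3) ⇒ HPRUY; edges |HU|=37/3, |PRY|=67/12
  updated: d(HPRUY,SX)=75/2
6. join HPRUY+SX (d=75/2) ⇒ HPRSUXY; edges |HPRUY|=29/12, |SX|=39/4
final tree: (((H:4,U:4):37/3,((P:15/2,R:15/2):13/4,Y:43/4):67/12):29/12,(S:9,X:9):39/4)
total length: 1021/12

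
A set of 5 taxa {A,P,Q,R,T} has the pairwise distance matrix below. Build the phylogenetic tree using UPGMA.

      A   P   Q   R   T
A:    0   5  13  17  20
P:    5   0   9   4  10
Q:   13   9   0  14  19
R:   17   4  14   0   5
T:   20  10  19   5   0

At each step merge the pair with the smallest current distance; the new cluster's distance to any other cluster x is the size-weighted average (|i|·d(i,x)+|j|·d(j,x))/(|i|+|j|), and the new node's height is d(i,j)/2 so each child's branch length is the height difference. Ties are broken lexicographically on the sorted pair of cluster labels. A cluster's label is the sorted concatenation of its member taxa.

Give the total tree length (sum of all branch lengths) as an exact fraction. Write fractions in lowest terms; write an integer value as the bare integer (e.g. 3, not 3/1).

1. join P+R (d=4) ⇒ PR; edges |P|=2, |R|=2
  updated: d(A,PR)=11, d(PR,Q)=23/2, d(PR,T)=15/2
2. join PR+T (d=15/2) ⇒ PRT; edges |PR|=7/4, |T|=15/4
  updated: d(A,PRT)=14, d(PRT,Q)=14
3. join A+Q (d=13) ⇒ AQ; edges |A|=13/2, |Q|=13/2
  updated: d(AQ,PRT)=14
4. join AQ+PRT (d=14) ⇒ APQRT; edges |AQ|=1/2, |PRT|=13/4
final tree: ((A:13/2,Q:13/2):1/2,((P:2,R:2):7/4,T:15/4):13/4)
total length: 105/4

105/4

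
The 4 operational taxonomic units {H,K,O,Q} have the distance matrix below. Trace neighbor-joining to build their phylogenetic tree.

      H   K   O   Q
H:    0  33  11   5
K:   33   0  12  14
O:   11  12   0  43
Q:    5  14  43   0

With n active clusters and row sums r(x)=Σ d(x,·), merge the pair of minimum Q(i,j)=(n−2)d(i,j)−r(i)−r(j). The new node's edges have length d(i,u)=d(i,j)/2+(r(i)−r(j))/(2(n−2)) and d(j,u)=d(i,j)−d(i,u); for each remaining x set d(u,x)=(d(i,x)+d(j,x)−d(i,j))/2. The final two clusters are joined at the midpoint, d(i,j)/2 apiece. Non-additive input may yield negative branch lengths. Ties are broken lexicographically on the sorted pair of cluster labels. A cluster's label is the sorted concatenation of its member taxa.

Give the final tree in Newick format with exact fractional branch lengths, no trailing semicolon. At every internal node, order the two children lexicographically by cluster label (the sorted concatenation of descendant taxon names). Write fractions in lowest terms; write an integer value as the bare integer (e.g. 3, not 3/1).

(((H:-3/4,Q:23/4):67/4,K:17/4):31/8,O:31/8)

iteration 1: select H,Q (d=5, Q=-101); attach at lengths (-3/4, 23/4); label the merged cluster HQ
  updated: d(HQ,K)=21, d(HQ,O)=49/2
iteration 2: select HQ,K (d=21, Q=-115/2); attach at lengths (67/4, 17/4); label the merged cluster HKQ
  updated: d(HKQ,O)=31/4
iteration 3: select HKQ,O (d=31/4); attach at lengths (31/8, 31/8); label the merged cluster HKOQ
final tree: (((H:-3/4,Q:23/4):67/4,K:17/4):31/8,O:31/8)
total length: 135/4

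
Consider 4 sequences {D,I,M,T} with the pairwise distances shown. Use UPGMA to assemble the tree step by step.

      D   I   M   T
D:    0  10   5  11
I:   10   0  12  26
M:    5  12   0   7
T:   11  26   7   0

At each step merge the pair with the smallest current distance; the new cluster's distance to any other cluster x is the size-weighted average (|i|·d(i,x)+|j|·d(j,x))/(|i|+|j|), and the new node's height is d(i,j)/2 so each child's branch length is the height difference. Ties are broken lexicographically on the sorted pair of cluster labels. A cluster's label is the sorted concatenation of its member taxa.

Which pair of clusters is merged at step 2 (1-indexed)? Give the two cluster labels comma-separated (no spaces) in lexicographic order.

step 1: merge (D,M) at d=5; branch lengths D→5/2, M→5/2; new cluster DM
  updated: d(DM,I)=11, d(DM,T)=9
step 2: merge (DM,T) at d=9; branch lengths DM→2, T→9/2; new cluster DMT
  updated: d(DMT,I)=16
step 3: merge (DMT,I) at d=16; branch lengths DMT→7/2, I→8; new cluster DIMT
final tree: (((D:5/2,M:5/2):2,T:9/2):7/2,I:8)
total length: 23

DM,T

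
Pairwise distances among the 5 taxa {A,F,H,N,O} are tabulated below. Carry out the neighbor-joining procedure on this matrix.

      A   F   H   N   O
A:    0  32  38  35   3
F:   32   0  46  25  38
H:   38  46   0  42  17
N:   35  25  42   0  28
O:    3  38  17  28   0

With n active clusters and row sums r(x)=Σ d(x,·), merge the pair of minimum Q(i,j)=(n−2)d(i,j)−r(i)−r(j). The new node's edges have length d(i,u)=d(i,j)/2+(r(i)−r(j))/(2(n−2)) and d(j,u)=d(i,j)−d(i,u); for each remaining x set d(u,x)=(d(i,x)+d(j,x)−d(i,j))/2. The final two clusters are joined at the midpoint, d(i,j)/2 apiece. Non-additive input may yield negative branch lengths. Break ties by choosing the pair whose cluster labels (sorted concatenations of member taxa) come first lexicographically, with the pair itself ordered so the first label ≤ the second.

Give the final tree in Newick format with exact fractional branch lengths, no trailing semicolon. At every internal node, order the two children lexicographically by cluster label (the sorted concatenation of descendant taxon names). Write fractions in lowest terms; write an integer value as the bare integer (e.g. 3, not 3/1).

step 1: merge (F,N) at d=25, Q=-196; branch lengths F→43/3, N→32/3; new cluster FN
  updated: d(A,FN)=21, d(FN,H)=63/2, d(FN,O)=41/2
step 2: merge (A,O) at d=3, Q=-193/2; branch lengths A→55/8, O→-31/8; new cluster AO
  updated: d(AO,FN)=77/4, d(AO,H)=26
step 3: merge (AO,FN) at d=77/4, Q=-307/4; branch lengths AO→55/8, FN→99/8; new cluster AFNO
  updated: d(AFNO,H)=153/8
step 4: merge (AFNO,H) at d=153/8; branch lengths AFNO→153/16, H→153/16; new cluster AFHNO
final tree: (((A:55/8,O:-31/8):55/8,(F:43/3,N:32/3):99/8):153/16,H:153/16)
total length: 531/8

(((A:55/8,O:-31/8):55/8,(F:43/3,N:32/3):99/8):153/16,H:153/16)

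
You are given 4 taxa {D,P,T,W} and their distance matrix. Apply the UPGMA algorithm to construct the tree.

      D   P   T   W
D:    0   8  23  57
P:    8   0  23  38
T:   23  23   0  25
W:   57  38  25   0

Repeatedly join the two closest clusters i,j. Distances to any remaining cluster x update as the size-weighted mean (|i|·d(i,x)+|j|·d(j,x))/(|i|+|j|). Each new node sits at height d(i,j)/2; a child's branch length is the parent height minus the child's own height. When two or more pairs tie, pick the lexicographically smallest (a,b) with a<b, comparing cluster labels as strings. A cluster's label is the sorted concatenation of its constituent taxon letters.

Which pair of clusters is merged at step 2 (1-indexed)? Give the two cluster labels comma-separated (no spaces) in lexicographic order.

1. join D+P (d=8) ⇒ DP; edges |D|=4, |P|=4
  updated: d(DP,T)=23, d(DP,W)=95/2
2. join DP+T (d=23) ⇒ DPT; edges |DP|=15/2, |T|=23/2
  updated: d(DPT,W)=40
3. join DPT+W (d=40) ⇒ DPTW; edges |DPT|=17/2, |W|=20
final tree: (((D:4,P:4):15/2,T:23/2):17/2,W:20)
total length: 111/2

DP,T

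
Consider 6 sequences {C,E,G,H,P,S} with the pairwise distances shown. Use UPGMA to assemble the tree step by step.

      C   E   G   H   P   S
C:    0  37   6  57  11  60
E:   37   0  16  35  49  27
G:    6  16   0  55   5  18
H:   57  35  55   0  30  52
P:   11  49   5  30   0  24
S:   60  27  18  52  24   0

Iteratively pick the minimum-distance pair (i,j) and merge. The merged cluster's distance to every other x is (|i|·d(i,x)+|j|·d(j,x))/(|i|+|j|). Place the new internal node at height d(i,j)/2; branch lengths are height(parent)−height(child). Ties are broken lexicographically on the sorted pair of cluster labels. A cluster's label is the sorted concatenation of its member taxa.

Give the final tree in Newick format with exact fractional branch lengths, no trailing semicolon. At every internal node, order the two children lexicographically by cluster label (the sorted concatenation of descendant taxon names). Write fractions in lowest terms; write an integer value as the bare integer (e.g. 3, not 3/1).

iteration 1: select G,P (d=5); attach at lengths (5/2, 5/2); label the merged cluster GP
  updated: d(C,GP)=17/2, d(E,GP)=65/2, d(GP,H)=85/2, d(GP,S)=21
iteration 2: select C,GP (d=17/2); attach at lengths (17/4, 7/4); label the merged cluster CGP
  updated: d(CGP,E)=34, d(CGP,H)=142/3, d(CGP,S)=34
iteration 3: select E,S (d=27); attach at lengths (27/2, 27/2); label the merged cluster ES
  updated: d(CGP,ES)=34, d(ES,H)=87/2
iteration 4: select CGP,ES (d=34); attach at lengths (51/4, 7/2); label the merged cluster CEGPS
  updated: d(CEGPS,H)=229/5
iteration 5: select CEGPS,H (d=229/5); attach at lengths (59/10, 229/10); label the merged cluster CEGHPS
final tree: (((C:17/4,(G:5/2,P:5/2):7/4):51/4,(E:27/2,S:27/2):7/2):59/10,H:229/10)
total length: 1661/20

(((C:17/4,(G:5/2,P:5/2):7/4):51/4,(E:27/2,S:27/2):7/2):59/10,H:229/10)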